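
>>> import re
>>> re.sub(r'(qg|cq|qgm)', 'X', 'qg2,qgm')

'X2,Xm'

Alternation isn't longest-match — the leftmost alternative that fits at this position is chosen.
Every occurrence is swapped for 'X'.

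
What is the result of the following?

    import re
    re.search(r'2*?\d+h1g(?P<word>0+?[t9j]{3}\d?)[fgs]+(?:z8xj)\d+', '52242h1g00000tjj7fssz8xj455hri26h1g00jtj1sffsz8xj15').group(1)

'00000tjj7'

Pattern: zero or more of the literal '2' (lazy), then one or more of a digit, then the literal 'h1g'; then one or more of a literal '0' (lazy), then exactly 3 of one of [t9j], then optionally a digit (captured as 'word'); then one or more of one of [fgs]; then the literal 'z8', then the literal 'xj' (non-capturing group); then one or more of a digit.
`search` walks the string left to right and returns the first match it finds.
The match spans [0:27] → '52242h1g00000tjj7fssz8xj455'.
Captured: group 1 = '00000tjj7'.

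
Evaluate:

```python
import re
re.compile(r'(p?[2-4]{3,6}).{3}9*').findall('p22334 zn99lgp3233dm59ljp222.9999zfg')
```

The pattern matches optionally the literal 'p', then 3 to 6 of a character in [2-4] (captured); then exactly 3 of any character, then zero or more of a literal '9'.
Scanning left to right: at [0:11] match 'p22334 zn99', group 1 = 'p22334'; at [13:22] match 'p3233dm59', group 1 = 'p3233'; at [24:33] match 'p222.9999', group 1 = 'p222'.
With a single group, `findall` returns only what that group captured — 3 items.

['p22334', 'p3233', 'p222']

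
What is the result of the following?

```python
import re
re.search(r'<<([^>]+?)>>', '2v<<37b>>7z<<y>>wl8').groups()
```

The match spans [2:9] → '<<37b>>'.
Captured: group 1 = '37b'.

('37b',)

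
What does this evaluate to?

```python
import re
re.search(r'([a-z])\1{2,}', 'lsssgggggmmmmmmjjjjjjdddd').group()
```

'sss'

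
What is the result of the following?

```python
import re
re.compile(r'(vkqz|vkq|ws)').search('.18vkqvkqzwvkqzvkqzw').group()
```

'vkq'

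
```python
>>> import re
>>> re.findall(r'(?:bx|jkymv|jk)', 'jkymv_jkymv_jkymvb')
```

['jkymv', 'jkymv', 'jkymv']

Alternation tries branches left to right and keeps the first one that lets the overall match succeed at that position.
Walking the string: at [0:5] → 'jkymv'; at [6:11] → 'jkymv'; at [12:17] → 'jkymv'.
Since nothing is captured, `findall` lists the 3 matched substrings directly.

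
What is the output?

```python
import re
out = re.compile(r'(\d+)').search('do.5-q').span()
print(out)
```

(3, 4)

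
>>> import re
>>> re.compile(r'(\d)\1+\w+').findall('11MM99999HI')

['1']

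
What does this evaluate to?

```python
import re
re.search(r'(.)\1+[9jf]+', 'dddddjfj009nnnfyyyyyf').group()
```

`\1` is not a pattern — it's the concrete string captured by group 1, re-applied verbatim.
Unlike `match`, `search` isn't anchored — it looks for the pattern anywhere in the string.
The match spans [0:8] → 'dddddjfj'.
Captured: group 1 = 'd'.

'dddddjfj'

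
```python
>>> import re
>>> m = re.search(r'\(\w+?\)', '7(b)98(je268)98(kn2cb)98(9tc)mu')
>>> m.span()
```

The match spans [1:4] → '(b)'.

(1, 4)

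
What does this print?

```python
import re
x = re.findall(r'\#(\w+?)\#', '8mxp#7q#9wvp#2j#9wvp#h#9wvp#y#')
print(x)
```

['7q', '2j', 'h', 'y']

Because there's exactly one group, `findall` drops the full match and keeps group 1 from each hit.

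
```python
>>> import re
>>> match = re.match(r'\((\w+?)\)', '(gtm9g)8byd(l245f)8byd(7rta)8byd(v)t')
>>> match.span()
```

`match` is anchored at position 0; if the pattern doesn't fit there, it returns None.
The match spans [0:7] → '(gtm9g)'.

(0, 7)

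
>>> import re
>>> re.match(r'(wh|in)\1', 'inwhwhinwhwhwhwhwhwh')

None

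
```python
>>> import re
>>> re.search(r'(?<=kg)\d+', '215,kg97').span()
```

(6, 8)

Because the assertion is zero-width, the text it checks is not consumed and won't appear in the result.
The match spans [6:8] → '97'.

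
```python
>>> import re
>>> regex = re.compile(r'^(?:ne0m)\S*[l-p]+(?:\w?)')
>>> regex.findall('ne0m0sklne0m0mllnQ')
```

['ne0m0sklne0m0mllnQ']

With no groups in the pattern, `findall` gives back each whole match — 1 here.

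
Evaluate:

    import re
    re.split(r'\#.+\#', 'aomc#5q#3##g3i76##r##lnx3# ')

Matches to split on: at [4:26] → '#5q#3##g3i76##r##lnx3#'.
Splitting on the pattern gives 2 pieces.

['aomc', ' ']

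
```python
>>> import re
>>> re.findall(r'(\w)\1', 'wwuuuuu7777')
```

['w', 'u', 'u', '7', '7']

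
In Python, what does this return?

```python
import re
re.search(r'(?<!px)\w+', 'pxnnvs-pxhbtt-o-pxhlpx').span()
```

(0, 6)

A negative assertion filters positions out without eating any characters.
The match spans [0:6] → 'pxnnvs'.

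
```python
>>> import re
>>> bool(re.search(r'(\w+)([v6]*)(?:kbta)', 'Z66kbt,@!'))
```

False

This matches one or more of a word character (captured); then zero or more of one of [v6] (captured); then a literal 'k', then the literal 'bta' (non-capturing group).
`re.search` tries every starting position until one works.
Here no position works, so the call returns None, and `bool(None)` is False.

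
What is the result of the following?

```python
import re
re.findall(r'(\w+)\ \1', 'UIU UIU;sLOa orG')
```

The backreference `\1` re-matches whatever the first group consumed, character for character.
Walking the string: at [0:7] match 'UIU UIU', group 1 = 'UIU'.
Because there's exactly one group, `findall` drops the full match and keeps group 1 from the one hit.

['UIU']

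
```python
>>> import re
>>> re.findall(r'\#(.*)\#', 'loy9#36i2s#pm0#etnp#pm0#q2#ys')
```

['36i2s#pm0#etnp#pm0#q2']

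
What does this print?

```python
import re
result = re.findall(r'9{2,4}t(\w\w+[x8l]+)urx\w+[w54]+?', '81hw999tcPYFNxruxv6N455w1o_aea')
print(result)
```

[]

Pattern: 2 to 4 of a literal '9', then the literal 't'; then a word character, then one or more of a word character, then one or more of one of [x8l] (captured); then the literal 'urx', then one or more of a word character, then one or more of one of [w54] (lazy).
Because there's exactly one group, `findall` drops the full match and keeps group 1 from each hit.
Nothing in the string satisfies the pattern, so the list is empty.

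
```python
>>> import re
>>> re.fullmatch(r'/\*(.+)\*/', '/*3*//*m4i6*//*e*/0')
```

None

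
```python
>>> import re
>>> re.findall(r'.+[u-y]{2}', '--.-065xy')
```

['--.-065xy']

Pattern: one or more of any character; then exactly 2 of a character in [u-y].
No capturing groups, so `findall` returns the 1 full match string.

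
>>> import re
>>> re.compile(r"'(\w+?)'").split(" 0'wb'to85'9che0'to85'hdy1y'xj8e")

Because the pattern has a capturing group, `split` also inserts each captured text between the pieces.

[' 0', 'wb', 'to85', '9che0', 'to85', 'hdy1y', 'xj8e']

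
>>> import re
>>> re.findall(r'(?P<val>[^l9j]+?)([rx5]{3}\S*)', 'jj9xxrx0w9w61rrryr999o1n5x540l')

[('x', 'xrx0w9w61rrryr999o1n5x540l')]

This matches one or more of any character except [l9j] (lazy) (captured as 'val'); then exactly 3 of one of [rx5], then zero or more of a non-whitespace character (captured).
Matches: at [3:30] match 'xxrx0w9w61rrryr999o1n5x540l', groups = ('x', 'xrx0w9w61rrryr999o1n5x540l').
Multiple groups make `findall` return tuples — one 2-tuple for the one match.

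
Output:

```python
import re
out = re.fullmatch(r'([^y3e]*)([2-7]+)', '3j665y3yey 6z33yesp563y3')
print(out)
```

None

Pattern: zero or more of any character except [y3e] (captured); then one or more of a character in [2-7] (captured).
`re.fullmatch` requires the pattern to consume the entire string.
Here the pattern can't cover the whole string, so the call returns None.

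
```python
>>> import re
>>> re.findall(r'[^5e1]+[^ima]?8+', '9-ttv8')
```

['9-ttv8']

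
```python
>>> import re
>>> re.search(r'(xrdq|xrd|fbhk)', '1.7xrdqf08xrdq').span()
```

(3, 7)

Branches in `(...|...)` are attempted left-to-right; the first branch that allows the whole pattern to succeed is taken.
Unlike `match`, `search` isn't anchored — it looks for the pattern anywhere in the string.
The match spans [3:7] → 'xrdq'.
Captured: group 1 = 'xrdq'.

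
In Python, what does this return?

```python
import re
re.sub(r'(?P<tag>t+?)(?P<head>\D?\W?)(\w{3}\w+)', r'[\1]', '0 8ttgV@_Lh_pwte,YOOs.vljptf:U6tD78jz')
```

This matches one or more of a literal 't' (lazy) (captured as 'tag'); then optionally a non-digit, then optionally a non-word character (captured as 'head'); then exactly 3 of a word character, then one or more of a word character (captured).
Matches: at [14:21] → 'te,YOOs'; at [26:37] → 'tf:U6tD78jz'.
`\1` in the replacement pulls in group 1's text for each match.

'0 8ttgV@_Lh_pw[t].vljp[t]'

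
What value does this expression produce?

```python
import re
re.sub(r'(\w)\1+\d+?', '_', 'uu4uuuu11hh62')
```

'__1_2'

`\1` is not a pattern — it's the concrete string captured by group 1, re-applied verbatim.
Matches: at [0:3] → 'uu4'; at [3:8] → 'uuuu1'; at [9:12] → 'hh6'.
`sub` substitutes '_' at each match site.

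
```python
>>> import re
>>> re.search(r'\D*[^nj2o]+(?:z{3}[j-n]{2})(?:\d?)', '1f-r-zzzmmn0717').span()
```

(0, 10)

The match spans [0:10] → '1f-r-zzzmm'.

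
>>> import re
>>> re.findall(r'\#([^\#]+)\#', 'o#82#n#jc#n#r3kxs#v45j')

Walking the string: at [1:5] match '#82#', group 1 = '82'; at [6:10] match '#jc#', group 1 = 'jc'; at [11:18] match '#r3kxs#', group 1 = 'r3kxs'.
One capturing group, so `findall` returns just the captured substring from each match — 3 in all.

['82', 'jc', 'r3kxs']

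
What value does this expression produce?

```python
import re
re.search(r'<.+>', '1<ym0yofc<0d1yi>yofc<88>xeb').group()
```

Unlike `match`, `search` isn't anchored — it looks for the pattern anywhere in the string.
The match spans [1:24] → '<ym0yofc<0d1yi>yofc<88>'.

'<ym0yofc<0d1yi>yofc<88>'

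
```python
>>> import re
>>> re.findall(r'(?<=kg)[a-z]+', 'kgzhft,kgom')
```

The `(?=…)`/`(?<=…)` assertion just peeks at neighbouring text; it doesn't advance the match position.
`findall` yields the raw match text (2 of them) because the pattern has no groups.

['zhft', 'om']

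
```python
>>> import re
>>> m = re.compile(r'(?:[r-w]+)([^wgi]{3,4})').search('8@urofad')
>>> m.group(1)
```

The match spans [2:8] → 'urofad'.
Captured: group 1 = 'ofad'.

'ofad'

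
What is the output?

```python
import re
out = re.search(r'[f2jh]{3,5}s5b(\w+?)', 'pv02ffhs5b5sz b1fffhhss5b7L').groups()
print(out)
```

('5',)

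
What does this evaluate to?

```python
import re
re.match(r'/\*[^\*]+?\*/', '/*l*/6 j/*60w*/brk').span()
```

(0, 5)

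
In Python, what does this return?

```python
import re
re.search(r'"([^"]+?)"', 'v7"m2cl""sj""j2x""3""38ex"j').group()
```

'"m2cl"'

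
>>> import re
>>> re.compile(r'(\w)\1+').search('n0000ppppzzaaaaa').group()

The backreference `\1` re-matches whatever the first group consumed, character for character.
`re.search` tries every starting position until one works.
The match spans [1:5] → '0000'.
Captured: group 1 = '0'.

'0000'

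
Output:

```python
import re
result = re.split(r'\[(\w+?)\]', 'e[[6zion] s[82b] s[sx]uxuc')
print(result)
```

Matches to split on: at [2:9] → '[6zion]'; at [11:16] → '[82b]'; at [18:22] → '[sx]'.
The group in the pattern means `split` returns the separators' captures alongside the pieces.

['e[', '6zion', ' s', '82b', ' s', 'sx', 'uxuc']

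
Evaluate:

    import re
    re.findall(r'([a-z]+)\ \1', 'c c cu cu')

['c', 'cu']

A backreference is literal: `\1` must see the identical characters the first group matched.
One capturing group, so `findall` returns just the captured substring from each match — 2 in all.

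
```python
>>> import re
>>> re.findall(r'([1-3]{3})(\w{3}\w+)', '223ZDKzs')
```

[('223', 'ZDKzs')]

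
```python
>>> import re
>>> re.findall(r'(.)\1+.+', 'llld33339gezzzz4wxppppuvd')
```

['l']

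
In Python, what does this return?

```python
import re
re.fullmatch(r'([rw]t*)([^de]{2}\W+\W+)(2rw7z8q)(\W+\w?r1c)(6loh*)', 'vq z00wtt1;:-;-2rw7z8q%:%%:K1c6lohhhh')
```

`re.fullmatch` is like wrapping the pattern in `^…$` (in single-line mode).
Here the string isn't matched end-to-end, so the call returns None.

None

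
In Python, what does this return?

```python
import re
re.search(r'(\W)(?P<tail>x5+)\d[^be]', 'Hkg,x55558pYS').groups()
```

The match spans [3:11] → ',x55558p'.
Captured: group 1 = ',', group 2 = 'x5555'.

(',', 'x5555')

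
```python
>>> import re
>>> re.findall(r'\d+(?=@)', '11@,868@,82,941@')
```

['11', '868', '941']

Lookahead/lookbehind check context without consuming it, so the matched span excludes the asserted characters.
No capturing groups, so `findall` returns the 3 full match strings.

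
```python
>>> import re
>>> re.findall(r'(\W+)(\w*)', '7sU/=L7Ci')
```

[('/=', 'L7Ci')]

The pattern matches one or more of a non-word character (captured); then zero or more of a word character (captured).
Walking the string: at [3:9] match '/=L7Ci', groups = ('/=', 'L7Ci').
Multiple groups make `findall` return tuples — one 2-tuple for the one match.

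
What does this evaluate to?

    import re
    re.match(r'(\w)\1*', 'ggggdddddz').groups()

('g',)

After group 1 captures some text, `\1` only succeeds where that same text appears again.
With `match`, the pattern is implicitly anchored at the beginning.
The match spans [0:4] → 'gggg'.
Captured: group 1 = 'g'.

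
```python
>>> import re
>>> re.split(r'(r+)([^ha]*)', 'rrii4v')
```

['', 'rr', 'ii4v', '']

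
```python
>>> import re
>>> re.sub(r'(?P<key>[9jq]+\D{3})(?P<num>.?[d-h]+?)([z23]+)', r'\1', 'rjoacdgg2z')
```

'rjoac'

This matches one or more of one of [9jq], then exactly 3 of a non-digit (captured as 'key'); then optionally any character, then one or more of a character in [d-h] (lazy) (captured as 'num'); then one or more of one of [z23] (captured).
Matches: at [1:10] → 'joacdgg2z'.
`\1` in the replacement pulls in group 1's text for each match.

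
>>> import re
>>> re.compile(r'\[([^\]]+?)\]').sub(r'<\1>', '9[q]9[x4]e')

'9<q>9<x4>e'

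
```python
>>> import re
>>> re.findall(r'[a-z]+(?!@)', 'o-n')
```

Because the assertion is negative and zero-width, positions next to the forbidden text are skipped.
`findall` yields the raw match text (2 of them) because the pattern has no groups.

['o', 'n']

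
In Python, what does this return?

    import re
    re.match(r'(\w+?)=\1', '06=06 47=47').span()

`\1` has to match the exact text group 1 already captured.
With `match`, the pattern is implicitly anchored at the beginning.
The match spans [0:5] → '06=06'.
Captured: group 1 = '06'.

(0, 5)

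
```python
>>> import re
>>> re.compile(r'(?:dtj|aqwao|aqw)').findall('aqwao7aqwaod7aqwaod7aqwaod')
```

['aqwao', 'aqwao', 'aqwao', 'aqwao']

Alternation isn't longest-match — the leftmost alternative that fits at this position is chosen.
Matches: at [0:5] → 'aqwao'; at [6:11] → 'aqwao'; at [13:18] → 'aqwao'; at [20:25] → 'aqwao'.
No capturing groups, so `findall` returns the 4 full match strings.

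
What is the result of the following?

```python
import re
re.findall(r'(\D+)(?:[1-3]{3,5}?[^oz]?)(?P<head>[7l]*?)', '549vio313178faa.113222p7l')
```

With 2 capturing groups, `findall` returns a 2-tuple per match.

[('vio', ''), ('faa.', '')]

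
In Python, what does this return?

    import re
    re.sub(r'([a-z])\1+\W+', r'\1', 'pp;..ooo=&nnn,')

'pon'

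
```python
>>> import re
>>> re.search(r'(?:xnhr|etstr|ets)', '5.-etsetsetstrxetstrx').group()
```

'ets'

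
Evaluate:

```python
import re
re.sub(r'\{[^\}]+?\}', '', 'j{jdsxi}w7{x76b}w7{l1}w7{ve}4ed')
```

'jw7w7w74ed'

Matches: at [1:8] → '{jdsxi}'; at [10:16] → '{x76b}'; at [18:22] → '{l1}'; at [24:28] → '{ve}'.
Every occurrence is swapped for ''.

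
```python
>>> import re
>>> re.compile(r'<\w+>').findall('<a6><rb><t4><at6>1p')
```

['<a6>', '<rb>', '<t4>', '<at6>']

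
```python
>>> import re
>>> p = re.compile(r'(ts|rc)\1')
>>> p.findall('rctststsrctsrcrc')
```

`\1` is not a pattern — it's the concrete string captured by group 1, re-applied verbatim.
Matches: at [2:6] match 'tsts', group 1 = 'ts'; at [12:16] match 'rcrc', group 1 = 'rc'.
One capturing group, so `findall` returns just the captured substring from each match — 2 in all.

['ts', 'rc']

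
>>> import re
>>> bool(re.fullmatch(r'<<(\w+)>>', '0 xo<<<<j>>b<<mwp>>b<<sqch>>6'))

For `fullmatch`, every character of the input must be accounted for by the pattern.
Here the pattern can't cover the whole string, so the call returns None, and `bool(None)` is False.

False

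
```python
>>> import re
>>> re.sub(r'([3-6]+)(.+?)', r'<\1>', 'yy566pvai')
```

'yy<566>vai'

Pattern: one or more of a character in [3-6] (captured); then one or more of any character (lazy) (captured).
Matches: at [2:6] → '566p'.
Each match is replaced using the text its own group 1 captured.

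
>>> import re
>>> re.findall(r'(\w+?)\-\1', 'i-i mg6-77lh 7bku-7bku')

['i', '7bku']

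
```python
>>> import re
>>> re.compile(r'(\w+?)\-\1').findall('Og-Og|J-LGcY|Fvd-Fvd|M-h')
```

['Og', 'Fvd']

`\1` has to match the exact text group 1 already captured.
Walking the string: at [0:5] match 'Og-Og', group 1 = 'Og'; at [13:20] match 'Fvd-Fvd', group 1 = 'Fvd'.
With a single group, `findall` returns only what that group captured — 2 items.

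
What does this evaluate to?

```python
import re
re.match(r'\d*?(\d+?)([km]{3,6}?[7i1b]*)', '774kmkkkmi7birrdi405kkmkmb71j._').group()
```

'774kmk'

Pattern: zero or more of a digit (lazy); then one or more of a digit (lazy) (captured); then 3 to 6 of one of [km] (lazy), then zero or more of one of [7i1b] (captured).
The `?` after the quantifier makes it lazy — it takes as little as possible before letting the rest of the pattern try.
`re.match` only tries the pattern at the start of the string.
The match spans [0:6] → '774kmk'.
Captured: group 1 = '774', group 2 = 'kmk'.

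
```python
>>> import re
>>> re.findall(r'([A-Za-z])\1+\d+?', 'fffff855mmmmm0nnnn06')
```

['f', 'm', 'n']

`\1` is not a pattern — it's the concrete string captured by group 1, re-applied verbatim.
Because there's exactly one group, `findall` drops the full match and keeps group 1 from each hit.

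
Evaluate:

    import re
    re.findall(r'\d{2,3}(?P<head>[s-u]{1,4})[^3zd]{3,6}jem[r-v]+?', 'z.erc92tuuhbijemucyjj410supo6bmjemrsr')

['tuu', 'su']

Pattern: 2 to 3 of a digit; then 1 to 4 of a character in [s-u] (captured as 'head'); then 3 to 6 of any character except [3zd], then the literal 'jem', then one or more of a character in [r-v] (lazy).
With a single group, `findall` returns only what that group captured — 2 items.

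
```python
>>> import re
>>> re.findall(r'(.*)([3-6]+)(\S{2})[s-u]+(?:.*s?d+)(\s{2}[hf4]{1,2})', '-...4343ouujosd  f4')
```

[('-...434', '3', 'ou', '  f4')]

The pattern matches zero or more of any character (captured); then one or more of a character in [3-6] (captured); then exactly 2 of a non-whitespace character (captured); then one or more of a character in [s-u]; then zero or more of any character, then optionally the literal 's', then one or more of a literal 'd' (non-capturing group); then exactly 2 of whitespace, then 1 to 2 of one of [hf4] (captured).
Walking the string: at [0:19] match '-...4343ouujosd  f4', groups = ('-...434', '3', 'ou', '  f4').
Multiple groups make `findall` return tuples — one 4-tuple for the one match.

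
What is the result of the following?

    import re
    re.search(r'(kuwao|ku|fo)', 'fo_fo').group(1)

'fo'

Unlike `match`, `search` isn't anchored — it looks for the pattern anywhere in the string.
The match spans [0:2] → 'fo'.
Captured: group 1 = 'fo'.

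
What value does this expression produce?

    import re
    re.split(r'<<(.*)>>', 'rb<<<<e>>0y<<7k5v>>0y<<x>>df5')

With a capturing group present, the delimiter's captured portion is kept in the result list.

['rb', '<<e>>0y<<7k5v>>0y<<x', 'df5']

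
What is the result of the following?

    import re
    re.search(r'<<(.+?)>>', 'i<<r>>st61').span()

(1, 6)

The match spans [1:6] → '<<r>>'.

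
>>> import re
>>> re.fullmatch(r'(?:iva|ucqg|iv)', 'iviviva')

None

For `fullmatch`, every character of the input must be accounted for by the pattern.
Here the pattern can't cover the whole string, so the call returns None.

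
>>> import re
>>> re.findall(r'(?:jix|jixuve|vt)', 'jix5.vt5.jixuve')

Alternation isn't longest-match — the leftmost alternative that fits at this position is chosen.
`findall` yields the raw match text (3 of them) because the pattern has no groups.

['jix', 'vt', 'jix']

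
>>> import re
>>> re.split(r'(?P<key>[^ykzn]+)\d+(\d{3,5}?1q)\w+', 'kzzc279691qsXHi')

['kzz', 'c2', '9691q', '']

Pattern: one or more of any character except [ykzn] (captured as 'key'); then one or more of a digit; then 3 to 5 of a digit (lazy), then the literal '1q' (captured); then one or more of a word character.
Matches to split on: at [3:15] → 'c279691qsXHi'.
Because the pattern has a capturing group, `split` also inserts each captured text between the pieces.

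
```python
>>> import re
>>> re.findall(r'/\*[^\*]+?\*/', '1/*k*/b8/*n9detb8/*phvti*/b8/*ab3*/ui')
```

With no groups in the pattern, `findall` gives back each whole match — 3 here.

['/*k*/', '/*phvti*/', '/*ab3*/']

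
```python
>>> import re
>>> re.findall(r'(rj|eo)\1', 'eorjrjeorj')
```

['rj']

`\1` is not a pattern — it's the concrete string captured by group 1, re-applied verbatim.
Scanning left to right: at [2:6] match 'rjrj', group 1 = 'rj'.
With a single group, `findall` returns only what that group captured — 1 item.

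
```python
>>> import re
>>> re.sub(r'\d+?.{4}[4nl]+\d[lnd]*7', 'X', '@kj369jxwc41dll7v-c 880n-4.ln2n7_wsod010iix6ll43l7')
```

'@kjXv-c X_wsodX'

This matches one or more of a digit (lazy), then exactly 4 of any character; then one or more of one of [4nl]; then a digit, then zero or more of one of [lnd], then a literal '7'.
Every occurrence is swapped for 'X'.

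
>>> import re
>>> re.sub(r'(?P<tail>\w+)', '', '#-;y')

'#-;'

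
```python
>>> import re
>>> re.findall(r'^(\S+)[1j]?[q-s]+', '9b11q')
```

['9b11']

This matches anchored at the start of the string; then one or more of a non-whitespace character (captured); then optionally one of [1j], then one or more of a character in [q-s].
Walking the string: at [0:5] match '9b11q', group 1 = '9b11'.
Because there's exactly one group, `findall` drops the full match and keeps group 1 from the one hit.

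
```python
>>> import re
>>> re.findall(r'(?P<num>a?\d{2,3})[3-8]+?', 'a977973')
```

['a97', '97']

The pattern matches optionally the literal 'a', then 2 to 3 of a digit (captured as 'num'); then one or more of a character in [3-8] (lazy).
Because there's exactly one group, `findall` drops the full match and keeps group 1 from each hit.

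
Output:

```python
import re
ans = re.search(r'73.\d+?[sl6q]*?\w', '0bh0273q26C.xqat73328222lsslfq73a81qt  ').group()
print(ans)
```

73q26

A non-greedy quantifier consumes as few characters as it can — just enough that the remainder of the pattern still matches from where it stops; whatever follows it matches normally.
The match spans [5:10] → '73q26'.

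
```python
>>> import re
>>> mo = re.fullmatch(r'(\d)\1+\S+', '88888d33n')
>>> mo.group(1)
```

'8'

The backreference `\1` re-matches whatever the first group consumed, character for character.
`re.fullmatch` requires the pattern to consume the entire string.
The match spans [0:9] → '88888d33n'.
Captured: group 1 = '8'.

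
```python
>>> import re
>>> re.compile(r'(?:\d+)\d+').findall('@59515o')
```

['59515']

This matches one or more of a digit (non-capturing group); then one or more of a digit.
Walking the string: at [1:6] → '59515'.
`findall` yields the raw match text (1 of them) because the pattern has no groups.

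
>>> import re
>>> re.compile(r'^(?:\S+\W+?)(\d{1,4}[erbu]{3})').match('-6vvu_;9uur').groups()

('9uur',)

Pattern: anchored at the start of the string; then one or more of a non-whitespace character, then one or more of a non-word character (lazy) (non-capturing group); then 1 to 4 of a digit, then exactly 3 of one of [erbu] (captured).
`re.match` only tries the pattern at the start of the string.
The match spans [0:11] → '-6vvu_;9uur'.
Captured: group 1 = '9uur'.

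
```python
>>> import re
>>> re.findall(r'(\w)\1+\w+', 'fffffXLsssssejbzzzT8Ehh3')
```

`\1` is not a pattern — it's the concrete string captured by group 1, re-applied verbatim.
Scanning left to right: at [0:24] match 'fffffXLsssssejbzzzT8Ehh3', group 1 = 'f'.
One capturing group, so `findall` returns just the captured substring from the one match — 1 in all.

['f']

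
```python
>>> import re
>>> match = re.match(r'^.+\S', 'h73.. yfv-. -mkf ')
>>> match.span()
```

(0, 16)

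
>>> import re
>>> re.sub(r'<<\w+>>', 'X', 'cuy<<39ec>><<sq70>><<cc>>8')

'cuyXXX8'

Matches: at [3:11] → '<<39ec>>'; at [11:19] → '<<sq70>>'; at [19:25] → '<<cc>>'.
`sub` substitutes 'X' at each match site.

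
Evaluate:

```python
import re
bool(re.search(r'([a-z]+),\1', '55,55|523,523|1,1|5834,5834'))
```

False

After group 1 captures some text, `\1` only succeeds where that same text appears again.
`re.search` tries every starting position until one works.
Here the pattern never matches, so the call returns None, and `bool(None)` is False.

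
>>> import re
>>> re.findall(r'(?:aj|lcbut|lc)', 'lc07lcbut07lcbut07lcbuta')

Alternation isn't longest-match — the leftmost alternative that fits at this position is chosen.
`findall` yields the raw match text (4 of them) because the pattern has no groups.

['lc', 'lcbut', 'lcbut', 'lcbut']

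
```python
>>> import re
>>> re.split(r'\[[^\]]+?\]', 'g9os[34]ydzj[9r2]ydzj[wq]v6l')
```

['g9os', 'ydzj', 'ydzj', 'v6l']

The string is cut at each match, leaving 4 pieces.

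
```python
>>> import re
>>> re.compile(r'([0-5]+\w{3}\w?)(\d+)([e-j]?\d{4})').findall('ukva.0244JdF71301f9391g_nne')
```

[('0244JdF7', '1301', 'f9391')]

The pattern matches one or more of a character in [0-5], then exactly 3 of a word character, then optionally a word character (captured); then one or more of a digit (captured); then optionally a character in [e-j], then exactly 4 of a digit (captured).
With 3 capturing groups, `findall` returns a 3-tuple per match.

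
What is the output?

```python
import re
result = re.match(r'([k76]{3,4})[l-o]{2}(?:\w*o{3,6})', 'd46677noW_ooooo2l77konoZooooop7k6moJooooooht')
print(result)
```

None

`re.match` only tries the pattern at the start of the string.
Here the string doesn't start with a match, so the call returns None.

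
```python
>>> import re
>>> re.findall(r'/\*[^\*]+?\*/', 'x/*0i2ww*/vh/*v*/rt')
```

No capturing groups, so `findall` returns the 2 full match strings.

['/*0i2ww*/', '/*v*/']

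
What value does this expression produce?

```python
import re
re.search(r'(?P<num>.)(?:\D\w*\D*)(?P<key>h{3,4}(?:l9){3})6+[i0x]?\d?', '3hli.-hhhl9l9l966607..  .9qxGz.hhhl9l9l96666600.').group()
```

The match spans [0:20] → '3hli.-hhhl9l9l966607'.

'3hli.-hhhl9l9l966607'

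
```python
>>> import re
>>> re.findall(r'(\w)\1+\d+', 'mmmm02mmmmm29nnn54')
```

['m', 'm', 'n']

A backreference is literal: `\1` must see the identical characters the first group matched.
`findall` collects group 1 from each match (3 total).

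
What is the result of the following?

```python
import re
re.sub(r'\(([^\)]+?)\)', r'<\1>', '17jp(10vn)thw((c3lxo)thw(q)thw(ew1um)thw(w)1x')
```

'17jp<10vn>thw<(c3lxo>thw<q>thw<ew1um>thw<w>1x'

The replacement refers to a captured group, so each match is rewritten using its own captured text.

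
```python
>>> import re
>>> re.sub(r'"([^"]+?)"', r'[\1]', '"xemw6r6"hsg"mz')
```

'[xemw6r6]hsg"mz'

`\1` in the replacement pulls in group 1's text for each match.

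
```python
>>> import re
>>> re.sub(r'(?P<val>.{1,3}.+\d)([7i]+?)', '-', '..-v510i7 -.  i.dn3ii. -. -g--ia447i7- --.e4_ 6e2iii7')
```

A non-greedy quantifier consumes as few characters as it can — just enough that the remainder of the pattern still matches from where it stops; whatever follows it matches normally.
Every occurrence is swapped for '-'.

'-ii7'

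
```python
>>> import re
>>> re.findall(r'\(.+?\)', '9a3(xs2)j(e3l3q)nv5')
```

['(xs2)', '(e3l3q)']

Because the quantifier is non-greedy, it stops expanding at the earliest point where the rest of the pattern can succeed.
With no groups in the pattern, `findall` gives back each whole match — 2 here.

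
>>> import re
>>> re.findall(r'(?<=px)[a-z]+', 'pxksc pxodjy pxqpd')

['ksc', 'odjy', 'qpd']

Lookahead/lookbehind check context without consuming it, so the matched span excludes the asserted characters.
`findall` yields the raw match text (3 of them) because the pattern has no groups.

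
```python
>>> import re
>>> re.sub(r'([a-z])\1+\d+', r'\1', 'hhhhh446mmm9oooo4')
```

A backreference is literal: `\1` must see the identical characters the first group matched.
Matches: at [0:8] → 'hhhhh446'; at [8:12] → 'mmm9'; at [12:17] → 'oooo4'.
The replacement refers to a captured group, so each match is rewritten using its own captured text.

'hmo'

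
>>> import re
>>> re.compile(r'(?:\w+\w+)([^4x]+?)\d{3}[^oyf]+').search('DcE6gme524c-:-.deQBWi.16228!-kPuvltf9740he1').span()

Pattern: one or more of a word character, then one or more of a word character (non-capturing group); then one or more of any character except [4x] (lazy) (captured); then exactly 3 of a digit, then one or more of any character except [oyf].
A `+?`/`*?`/`{m,n}?` starts at its minimum and grows only as far as needed for what follows to match.
Unlike `match`, `search` isn't anchored — it looks for the pattern anywhere in the string.
The match spans [0:35] → 'DcE6gme524c-:-.deQBWi.16228!-kPuvlt'.
Captured: group 1 = '-:-.deQBWi.'.

(0, 35)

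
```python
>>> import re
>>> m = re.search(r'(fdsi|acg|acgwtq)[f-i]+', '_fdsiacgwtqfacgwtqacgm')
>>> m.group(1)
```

Unlike `match`, `search` isn't anchored — it looks for the pattern anywhere in the string.
The match spans [5:12] → 'acgwtqf'.
Captured: group 1 = 'acgwtq'.

'acgwtq'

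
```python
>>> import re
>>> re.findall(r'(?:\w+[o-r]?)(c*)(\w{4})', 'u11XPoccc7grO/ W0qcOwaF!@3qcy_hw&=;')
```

[('', '7grO'), ('', 'OwaF'), ('', 'y_hw')]

The pattern matches one or more of a word character, then optionally a character in [o-r] (non-capturing group); then zero or more of a literal 'c' (captured); then exactly 4 of a word character (captured).
Scanning left to right: at [0:13] match 'u11XPoccc7grO', groups = ('', '7grO'); at [15:23] match 'W0qcOwaF', groups = ('', 'OwaF'); at [25:32] match '3qcy_hw', groups = ('', 'y_hw').
Multiple groups make `findall` return tuples — one 2-tuple for each match.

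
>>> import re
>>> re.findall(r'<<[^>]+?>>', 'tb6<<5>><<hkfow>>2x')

['<<5>>', '<<hkfow>>']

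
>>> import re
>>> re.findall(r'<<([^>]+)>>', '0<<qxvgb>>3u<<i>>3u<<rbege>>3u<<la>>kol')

['qxvgb', 'i', 'rbege', 'la']

With a single group, `findall` returns only what that group captured — 4 items.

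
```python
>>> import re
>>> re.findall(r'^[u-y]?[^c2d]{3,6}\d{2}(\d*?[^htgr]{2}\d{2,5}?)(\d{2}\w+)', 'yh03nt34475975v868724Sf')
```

[('75975v86', '8724Sf')]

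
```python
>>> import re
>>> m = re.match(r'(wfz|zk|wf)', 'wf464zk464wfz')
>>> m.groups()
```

('wf',)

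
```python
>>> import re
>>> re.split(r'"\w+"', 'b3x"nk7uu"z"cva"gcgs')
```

['b3x', 'z', 'gcgs']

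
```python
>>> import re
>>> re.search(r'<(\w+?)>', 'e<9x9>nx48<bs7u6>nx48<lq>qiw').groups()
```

`search` walks the string left to right and returns the first match it finds.
The match spans [1:6] → '<9x9>'.
Captured: group 1 = '9x9'.

('9x9',)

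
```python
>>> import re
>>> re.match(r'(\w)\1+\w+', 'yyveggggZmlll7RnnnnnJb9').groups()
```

`\1` is not a pattern — it's the concrete string captured by group 1, re-applied verbatim.
`re.match` won't scan ahead — the pattern has to work from the very first character.
The match spans [0:23] → 'yyveggggZmlll7RnnnnnJb9'.
Captured: group 1 = 'y'.

('y',)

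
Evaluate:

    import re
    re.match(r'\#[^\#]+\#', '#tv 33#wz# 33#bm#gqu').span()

`re.match` only tries the pattern at the start of the string.
The match spans [0:7] → '#tv 33#'.

(0, 7)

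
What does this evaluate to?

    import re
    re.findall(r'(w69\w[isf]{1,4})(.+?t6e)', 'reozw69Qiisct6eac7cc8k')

Pattern: the literal 'w69', then a word character, then 1 to 4 of one of [isf] (captured); then one or more of any character (lazy), then the literal 't6e' (captured).
Walking the string: at [4:15] match 'w69Qiisct6e', groups = ('w69Qiis', 'ct6e').
Multiple groups make `findall` return tuples — one 2-tuple for the one match.

[('w69Qiis', 'ct6e')]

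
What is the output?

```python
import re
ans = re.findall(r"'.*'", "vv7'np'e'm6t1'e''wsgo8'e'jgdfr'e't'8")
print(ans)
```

["'np'e'm6t1'e''wsgo8'e'jgdfr'e't'"]

With no groups in the pattern, `findall` gives back each whole match — 1 here.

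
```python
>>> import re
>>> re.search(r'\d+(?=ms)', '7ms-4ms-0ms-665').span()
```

(0, 1)

The `(?=…)`/`(?<=…)` assertion just peeks at neighbouring text; it doesn't advance the match position.
The match spans [0:1] → '7'.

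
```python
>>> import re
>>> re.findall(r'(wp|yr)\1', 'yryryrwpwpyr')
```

['yr', 'wp']

After group 1 captures some text, `\1` only succeeds where that same text appears again.
Scanning left to right: at [0:4] match 'yryr', group 1 = 'yr'; at [6:10] match 'wpwp', group 1 = 'wp'.
One capturing group, so `findall` returns just the captured substring from each match — 2 in all.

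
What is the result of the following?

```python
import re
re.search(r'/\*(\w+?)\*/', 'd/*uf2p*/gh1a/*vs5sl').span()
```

(1, 9)

`re.search` scans for the first position where the pattern succeeds.
The match spans [1:9] → '/*uf2p*/'.
Captured: group 1 = 'uf2p'.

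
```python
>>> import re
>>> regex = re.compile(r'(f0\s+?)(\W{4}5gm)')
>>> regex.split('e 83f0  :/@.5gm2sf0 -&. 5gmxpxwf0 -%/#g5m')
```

This matches the literal 'f0', then one or more of whitespace (lazy) (captured); then exactly 4 of a non-word character, then the literal '5gm' (captured).
Matches to split on: at [4:15] → 'f0  :/@.5gm'; at [17:27] → 'f0 -&. 5gm'.
Because the pattern has a capturing group, `split` also inserts each captured text between the pieces.

['e 83', 'f0  ', ':/@.5gm', '2s', 'f0 ', '-&. 5gm', 'xpxwf0 -%/#g5m']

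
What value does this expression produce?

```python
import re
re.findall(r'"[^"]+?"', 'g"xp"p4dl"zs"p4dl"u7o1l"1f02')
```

Scanning left to right: at [1:5] → '"xp"'; at [9:13] → '"zs"'; at [17:24] → '"u7o1l"'.
`findall` yields the raw match text (3 of them) because the pattern has no groups.

['"xp"', '"zs"', '"u7o1l"']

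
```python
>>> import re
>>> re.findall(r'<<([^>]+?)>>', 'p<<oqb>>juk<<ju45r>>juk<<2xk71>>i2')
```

Matches: at [1:8] match '<<oqb>>', group 1 = 'oqb'; at [11:20] match '<<ju45r>>', group 1 = 'ju45r'; at [23:32] match '<<2xk71>>', group 1 = '2xk71'.
With a single group, `findall` returns only what that group captured — 3 items.

['oqb', 'ju45r', '2xk71']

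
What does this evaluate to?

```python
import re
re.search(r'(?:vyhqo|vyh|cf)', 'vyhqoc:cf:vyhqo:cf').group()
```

'vyhqo'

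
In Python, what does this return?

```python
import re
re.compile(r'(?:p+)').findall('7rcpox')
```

Since nothing is captured, `findall` lists the 1 matched substring directly.

['p']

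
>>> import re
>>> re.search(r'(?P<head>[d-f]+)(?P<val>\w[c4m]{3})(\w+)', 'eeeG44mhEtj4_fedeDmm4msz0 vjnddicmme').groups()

This matches one or more of a character in [d-f] (captured as 'head'); then a word character, then exactly 3 of one of [c4m] (captured as 'val'); then one or more of a word character (captured).
`re.search` tries every starting position until one works.
The match spans [0:25] → 'eeeG44mhEtj4_fedeDmm4msz0'.
Captured: group 1 = 'eee', group 2 = 'G44m', group 3 = 'hEtj4_fedeDmm4msz0'.

('eee', 'G44m', 'hEtj4_fedeDmm4msz0')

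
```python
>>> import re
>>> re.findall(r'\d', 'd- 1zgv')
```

Since nothing is captured, `findall` lists the 1 matched substring directly.

['1']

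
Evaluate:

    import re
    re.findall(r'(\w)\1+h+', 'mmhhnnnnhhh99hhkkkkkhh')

['m', 'n', '9', 'k']

A backreference is literal: `\1` must see the identical characters the first group matched.
One capturing group, so `findall` returns just the captured substring from each match — 4 in all.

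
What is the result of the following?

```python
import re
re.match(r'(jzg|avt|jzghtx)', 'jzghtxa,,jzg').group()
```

'jzg'

Alternation isn't longest-match — the leftmost alternative that fits at this position is chosen.
With `match`, the pattern is implicitly anchored at the beginning.
The match spans [0:3] → 'jzg'.
Captured: group 1 = 'jzg'.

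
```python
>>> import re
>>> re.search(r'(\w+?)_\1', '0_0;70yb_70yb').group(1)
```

'0'

The match spans [0:3] → '0_0'.
Captured: group 1 = '0'.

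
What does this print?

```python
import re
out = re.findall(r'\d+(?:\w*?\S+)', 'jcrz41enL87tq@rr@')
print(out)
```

['41enL87tq@rr@']

The pattern matches one or more of a digit; then zero or more of a word character (lazy), then one or more of a non-whitespace character (non-capturing group).
Walking the string: at [4:17] → '41enL87tq@rr@'.
No capturing groups, so `findall` returns the 1 full match string.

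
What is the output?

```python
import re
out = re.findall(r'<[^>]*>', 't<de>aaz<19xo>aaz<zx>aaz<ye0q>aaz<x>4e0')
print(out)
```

['<de>', '<19xo>', '<zx>', '<ye0q>', '<x>']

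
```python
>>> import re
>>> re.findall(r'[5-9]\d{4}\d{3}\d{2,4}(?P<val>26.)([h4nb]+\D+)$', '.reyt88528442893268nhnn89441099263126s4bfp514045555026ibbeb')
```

[('26i', 'bbeb')]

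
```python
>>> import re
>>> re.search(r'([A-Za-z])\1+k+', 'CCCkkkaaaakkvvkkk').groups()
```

`\1` is not a pattern — it's the concrete string captured by group 1, re-applied verbatim.
`search` walks the string left to right and returns the first match it finds.
The match spans [0:6] → 'CCCkkk'.
Captured: group 1 = 'C'.

('C',)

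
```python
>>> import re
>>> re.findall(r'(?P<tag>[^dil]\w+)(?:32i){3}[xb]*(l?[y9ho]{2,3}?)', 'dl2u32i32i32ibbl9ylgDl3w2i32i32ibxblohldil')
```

The pattern matches any character except [dil], then one or more of a word character (captured as 'tag'); then the literal '32i' repeated 3 times, then zero or more of one of [xb]; then optionally a literal 'l', then 2 to 3 of one of [y9ho] (lazy) (captured).
Matches: at [2:18] match '2u32i32i32ibbl9y', groups = ('2u', 'l9y').
With 2 capturing groups, `findall` returns a 2-tuple per match.

[('2u', 'l9y')]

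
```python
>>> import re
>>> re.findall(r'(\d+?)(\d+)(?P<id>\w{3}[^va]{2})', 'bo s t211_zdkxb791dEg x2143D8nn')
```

[('2', '11', '_zdkx'), ('7', '91', 'dEg x'), ('2', '14', '3D8nn')]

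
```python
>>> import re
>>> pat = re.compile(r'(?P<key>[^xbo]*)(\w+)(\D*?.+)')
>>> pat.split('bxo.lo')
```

['', '', 'bxo', '.lo', '']

Pattern: zero or more of any character except [xbo] (captured as 'key'); then one or more of a word character (captured); then zero or more of a non-digit (lazy), then one or more of any character (captured).
Matches to split on: at [0:6] → 'bxo.lo'.
With a capturing group present, the delimiter's captured portion is kept in the result list.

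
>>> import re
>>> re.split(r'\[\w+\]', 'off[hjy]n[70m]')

The string is cut at each match, leaving 3 pieces.

['off', 'n', '']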